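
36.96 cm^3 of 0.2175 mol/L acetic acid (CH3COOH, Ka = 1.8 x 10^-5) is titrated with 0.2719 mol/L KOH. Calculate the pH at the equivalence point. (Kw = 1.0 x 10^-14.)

8.91

n(CH3COOH) = 0.2175 x 0.03696 = 0.008039 mol; V(KOH) at equivalence = 0.008039/0.2719 = 0.02957 L.
At equivalence all the acid is converted to CH3COO-; total volume = 0.03696 + 0.02957 = 0.06653 L, so [CH3COO-] = 0.008039/0.06653 = 0.1208 M.
Kb = Kw/Ka = 1.0e-14 / 1.8 x 10^-5 = 5.56e-10.
[OH^-] = sqrt(Kb x [CH3COO-]) = sqrt(5.56e-10 x 0.1208) = 8.19e-6 M.
pOH = 5.09, so pH = 14.00 - 5.09 = 8.91.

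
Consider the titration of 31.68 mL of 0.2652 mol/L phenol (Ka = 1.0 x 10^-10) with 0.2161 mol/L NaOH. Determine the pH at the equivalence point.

n(C6H5OH) = 0.2652 x 0.03168 = 0.008402 mol; V(NaOH) at equivalence = 0.008402/0.2161 = 0.03888 L.
At equivalence all the acid is converted to C6H5O-; total volume = 0.03168 + 0.03888 = 0.07056 L, so [C6H5O-] = 0.008402/0.07056 = 0.1191 M.
Kb = Kw/Ka = 1.0e-14 / 1.0 x 10^-10 = 0.000100.
[OH^-] = sqrt(Kb x [C6H5O-]) = sqrt(0.000100 x 0.1191) = 0.00345 M.
pOH = 2.46, so pH = 14.00 - 2.46 = 11.54.

11.54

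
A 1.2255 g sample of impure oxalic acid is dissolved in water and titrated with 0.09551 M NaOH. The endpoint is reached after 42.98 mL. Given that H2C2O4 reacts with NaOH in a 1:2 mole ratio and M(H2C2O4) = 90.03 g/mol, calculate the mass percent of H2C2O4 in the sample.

n(NaOH) = 0.09551 x 0.04298 = 0.004105 mol.
n(H2C2O4) = 0.004105 / 2 = 0.002053 mol.
mass of H2C2O4 = 0.002053 x 90.03 = 0.1848 g.
% purity = 0.1848 / 1.2255 x 100 = 15.1%.

15.1%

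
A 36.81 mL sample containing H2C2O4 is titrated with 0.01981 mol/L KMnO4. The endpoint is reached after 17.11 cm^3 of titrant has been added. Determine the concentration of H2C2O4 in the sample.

n(KMnO4) = 0.01981 x 0.01711 = 0.0003389 mol.
From the balanced equation, 2 mol KMnO4 reacts with 5 mol H2C2O4, so n(H2C2O4) = 0.0003389 x 5/2 = 0.0008474 mol.
[H2C2O4] = 0.0008474 / 0.03681 L = 0.0230 M.

0.0230 M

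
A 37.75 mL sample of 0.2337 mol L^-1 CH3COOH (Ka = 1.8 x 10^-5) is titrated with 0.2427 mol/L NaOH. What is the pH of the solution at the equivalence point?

8.91

n(CH3COOH) = 0.2337 x 0.03775 = 0.008822 mol; V(NaOH) at equivalence = 0.008822/0.2427 = 0.03635 L.
At equivalence all the acid is converted to CH3COO-; total volume = 0.03775 + 0.03635 = 0.07410 L, so [CH3COO-] = 0.008822/0.07410 = 0.1191 M.
Kb = Kw/Ka = 1.0e-14 / 1.8 x 10^-5 = 5.56e-10.
[OH^-] = sqrt(Kb x [CH3COO-]) = sqrt(5.56e-10 x 0.1191) = 8.13e-6 M.
pOH = 5.09, so pH = 14.00 - 5.09 = 8.91.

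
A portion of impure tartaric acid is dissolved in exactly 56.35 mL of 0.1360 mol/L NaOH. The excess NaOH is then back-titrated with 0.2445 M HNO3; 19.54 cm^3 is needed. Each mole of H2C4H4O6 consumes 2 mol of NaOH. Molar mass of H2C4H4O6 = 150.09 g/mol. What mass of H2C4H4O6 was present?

0.217 g

Total n(NaOH) added = 0.1360 x 0.05635 = 0.007664 mol.
n(HNO3) used = 0.2445 x 0.01954 = 0.004778 mol, which equals the excess n(NaOH).
So n(NaOH) consumed by the sample = 0.007664 - 0.004778 = 0.002886 mol.
n(H2C4H4O6) = 0.002886 / 2 = 0.001443 mol.
mass = 0.001443 mol x 150.09 g/mol = 0.217 g.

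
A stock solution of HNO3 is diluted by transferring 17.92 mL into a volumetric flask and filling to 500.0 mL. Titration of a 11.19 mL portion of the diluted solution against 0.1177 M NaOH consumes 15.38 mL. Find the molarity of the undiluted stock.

4.51 M

n(NaOH) = 0.1177 x 0.01538 = 0.001810 mol.
n(HNO3) in the aliquot = 0.001810 mol.
[diluted HNO3] = 0.001810 / 0.01119 = 0.1618 M.
Dilution factor = 500.0/17.92 = 27.90, so [stock] = 0.1618 x 27.90 = 4.51 M.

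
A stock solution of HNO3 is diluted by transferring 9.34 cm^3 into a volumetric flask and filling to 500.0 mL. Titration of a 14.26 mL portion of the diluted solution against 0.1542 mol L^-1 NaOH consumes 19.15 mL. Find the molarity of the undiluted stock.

n(NaOH) = 0.1542 x 0.01915 = 0.002953 mol.
n(HNO3) in the aliquot = 0.002953 mol.
[diluted HNO3] = 0.002953 / 0.01426 = 0.2071 M.
Dilution factor = 500.0/9.340 = 53.53, so [stock] = 0.2071 x 53.53 = 11.1 M.

11.1 M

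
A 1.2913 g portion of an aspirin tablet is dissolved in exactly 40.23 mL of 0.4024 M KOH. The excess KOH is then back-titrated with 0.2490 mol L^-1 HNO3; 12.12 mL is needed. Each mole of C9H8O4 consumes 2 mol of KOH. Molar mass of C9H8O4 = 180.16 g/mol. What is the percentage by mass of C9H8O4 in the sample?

Total n(KOH) added = 0.4024 x 0.04023 = 0.01619 mol.
n(HNO3) used = 0.2490 x 0.01212 = 0.003018 mol, which equals the excess n(KOH).
So n(KOH) consumed by the sample = 0.01619 - 0.003018 = 0.01317 mol.
n(C9H8O4) = 0.01317 / 2 = 0.006585 mol.
mass C9H8O4 = 0.006585 x 180.16 = 1.186 g, so %C9H8O4 = 1.186/1.2913 x 100 = 91.9%.

91.9%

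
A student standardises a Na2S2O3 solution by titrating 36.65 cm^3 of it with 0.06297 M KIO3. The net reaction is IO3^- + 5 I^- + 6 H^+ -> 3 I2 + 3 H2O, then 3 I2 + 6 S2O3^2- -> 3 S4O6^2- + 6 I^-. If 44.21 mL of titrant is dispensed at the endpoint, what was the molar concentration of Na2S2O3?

n(KIO3) = 0.06297 x 0.04421 = 0.002784 mol.
From the balanced equation, 1 mol KIO3 reacts with 6 mol Na2S2O3, so n(Na2S2O3) = 0.002784 x 6/1 = 0.01670 mol.
[Na2S2O3] = 0.01670 / 0.03665 L = 0.456 M.

0.456 M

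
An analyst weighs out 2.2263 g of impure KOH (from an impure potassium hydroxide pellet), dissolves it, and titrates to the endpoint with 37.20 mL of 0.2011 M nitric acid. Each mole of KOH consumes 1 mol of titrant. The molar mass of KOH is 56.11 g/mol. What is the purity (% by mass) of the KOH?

n(HNO3) = 0.2011 x 0.03720 = 0.007481 mol.
n(KOH) = 0.007481 / 1 = 0.007481 mol.
mass of KOH = 0.007481 x 56.11 = 0.4198 g.
% purity = 0.4198 / 2.2263 x 100 = 18.9%.

18.9%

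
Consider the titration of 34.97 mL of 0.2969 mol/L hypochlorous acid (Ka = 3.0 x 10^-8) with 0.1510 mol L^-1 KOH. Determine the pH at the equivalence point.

10.26

n(HClO) = 0.2969 x 0.03497 = 0.01038 mol; V(KOH) at equivalence = 0.01038/0.1510 = 0.06876 L.
At equivalence all the acid is converted to ClO-; total volume = 0.03497 + 0.06876 = 0.1037 L, so [ClO-] = 0.01038/0.1037 = 0.1001 M.
Kb = Kw/Ka = 1.0e-14 / 3.0 x 10^-8 = 3.33e-7.
[OH^-] = sqrt(Kb x [ClO-]) = sqrt(3.33e-7 x 0.1001) = 0.000183 M.
pOH = 3.74, so pH = 14.00 - 3.74 = 10.26.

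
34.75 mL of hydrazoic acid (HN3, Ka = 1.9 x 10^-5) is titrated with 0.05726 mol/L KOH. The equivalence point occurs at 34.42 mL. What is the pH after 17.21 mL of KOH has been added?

17.21 mL is exactly half the equivalence volume (34.42/2), i.e. the half-equivalence point.
There, n(HA) = n(A^-), so pH = pKa = -log(1.9 x 10^-5) = 4.72.

4.72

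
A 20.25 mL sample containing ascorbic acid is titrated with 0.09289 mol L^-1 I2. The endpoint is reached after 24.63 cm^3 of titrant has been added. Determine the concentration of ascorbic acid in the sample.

0.113 M

n(I2) = 0.09289 x 0.02463 = 0.002288 mol.
From the balanced equation, 1 mol I2 reacts with 1 mol ascorbic acid, so n(ascorbic acid) = 0.002288 x 1/1 = 0.002288 mol.
[ascorbic acid] = 0.002288 / 0.02025 L = 0.113 M.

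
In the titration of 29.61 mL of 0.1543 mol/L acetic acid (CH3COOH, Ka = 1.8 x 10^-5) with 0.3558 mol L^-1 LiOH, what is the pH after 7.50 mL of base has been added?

4.89

Initial n(CH3COOH) = 0.1543 x 0.02961 = 0.004569 mol.
n(LiOH) added = 0.3558 x 0.007500 = 0.002668 mol, converting that many moles of CH3COOH to CH3COO-.
Remaining n(CH3COOH) = 0.001900 mol; n(CH3COO-) = 0.002668 mol.
By Henderson-Hasselbalch, pH = pKa + log([A^-]/[HA]) = 4.74 + log(0.002668/0.001900) = 4.74 + (+0.15) = 4.89.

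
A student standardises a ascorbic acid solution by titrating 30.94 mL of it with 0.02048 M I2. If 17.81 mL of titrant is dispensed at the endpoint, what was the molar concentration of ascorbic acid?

n(I2) = 0.02048 x 0.01781 = 0.0003647 mol.
From the balanced equation, 1 mol I2 reacts with 1 mol ascorbic acid, so n(ascorbic acid) = 0.0003647 x 1/1 = 0.0003647 mol.
[ascorbic acid] = 0.0003647 / 0.03094 L = 0.0118 M.

0.0118 M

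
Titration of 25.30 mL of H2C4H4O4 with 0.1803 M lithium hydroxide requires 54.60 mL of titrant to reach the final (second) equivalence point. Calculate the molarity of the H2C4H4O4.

0.195 M

n(LiOH) = 0.1803 x 0.05460 = 0.009844 mol.
At the final (second) equivalence point, 2 mol OH^- react per mol H2C4H4O4, so n(H2C4H4O4) = 0.009844 / 2 = 0.004922 mol.
[H2C4H4O4] = 0.004922 / 0.02530 L = 0.195 M.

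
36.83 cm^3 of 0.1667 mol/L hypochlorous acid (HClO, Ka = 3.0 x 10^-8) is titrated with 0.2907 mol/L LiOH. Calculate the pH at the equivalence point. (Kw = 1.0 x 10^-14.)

n(HClO) = 0.1667 x 0.03683 = 0.006140 mol; V(LiOH) at equivalence = 0.006140/0.2907 = 0.02112 L.
At equivalence all the acid is converted to ClO-; total volume = 0.03683 + 0.02112 = 0.05795 L, so [ClO-] = 0.006140/0.05795 = 0.1059 M.
Kb = Kw/Ka = 1.0e-14 / 3.0 x 10^-8 = 3.33e-7.
[OH^-] = sqrt(Kb x [ClO-]) = sqrt(3.33e-7 x 0.1059) = 0.000188 M.
pOH = 3.73, so pH = 14.00 - 3.73 = 10.27.

10.27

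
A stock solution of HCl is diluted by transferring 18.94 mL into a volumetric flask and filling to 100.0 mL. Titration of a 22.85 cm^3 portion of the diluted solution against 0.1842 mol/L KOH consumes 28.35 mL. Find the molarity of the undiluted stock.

1.21 M

n(KOH) = 0.1842 x 0.02835 = 0.005222 mol.
n(HCl) in the aliquot = 0.005222 mol.
[diluted HCl] = 0.005222 / 0.02285 = 0.2285 M.
Dilution factor = 100.0/18.94 = 5.280, so [stock] = 0.2285 x 5.280 = 1.21 M.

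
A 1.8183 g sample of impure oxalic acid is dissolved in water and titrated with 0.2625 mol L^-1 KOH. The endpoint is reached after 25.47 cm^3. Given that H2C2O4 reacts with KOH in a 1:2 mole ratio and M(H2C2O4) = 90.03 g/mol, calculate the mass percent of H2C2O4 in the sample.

n(KOH) = 0.2625 x 0.02547 = 0.006686 mol.
n(H2C2O4) = 0.006686 / 2 = 0.003343 mol.
mass of H2C2O4 = 0.003343 x 90.03 = 0.3010 g.
% purity = 0.3010 / 1.8183 x 100 = 16.6%.

16.6%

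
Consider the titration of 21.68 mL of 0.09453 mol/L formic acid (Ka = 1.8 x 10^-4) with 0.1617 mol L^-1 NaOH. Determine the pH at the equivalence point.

8.26

n(HCOOH) = 0.09453 x 0.02168 = 0.002049 mol; V(NaOH) at equivalence = 0.002049/0.1617 = 0.01267 L.
At equivalence all the acid is converted to HCOO-; total volume = 0.02168 + 0.01267 = 0.03435 L, so [HCOO-] = 0.002049/0.03435 = 0.05966 M.
Kb = Kw/Ka = 1.0e-14 / 1.8 x 10^-4 = 5.56e-11.
[OH^-] = sqrt(Kb x [HCOO-]) = sqrt(5.56e-11 x 0.05966) = 1.82e-6 M.
pOH = 5.74, so pH = 14.00 - 5.74 = 8.26.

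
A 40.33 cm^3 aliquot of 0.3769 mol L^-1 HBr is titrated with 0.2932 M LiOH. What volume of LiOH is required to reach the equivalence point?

51.8 mL

n(HBr) = 0.3769 mol/L x 0.04033 L = 0.01520 mol.
At equivalence n(LiOH) = n(HBr) = 0.01520 mol.
V(LiOH) = 0.01520 / 0.2932 = 0.05184 L = 51.8 mL.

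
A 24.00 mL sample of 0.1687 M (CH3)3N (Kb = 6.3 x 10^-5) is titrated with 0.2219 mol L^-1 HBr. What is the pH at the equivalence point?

n((CH3)3N) = 0.1687 x 0.02400 = 0.004049 mol; V(HBr) at equivalence = 0.004049/0.2219 = 0.01825 L.
At equivalence the base is fully converted to (CH3)3NH+; total volume = 0.04225 L, so [(CH3)3NH+] = 0.004049/0.04225 = 0.09584 M.
Ka((CH3)3NH+) = Kw/Kb = 1.0e-14 / 6.3 x 10^-5 = 1.59e-10.
[H^+] = sqrt(Ka x [(CH3)3NH+]) = sqrt(1.59e-10 x 0.09584) = 3.90e-6 M.
pH = -log(3.90e-6) = 5.41.

5.41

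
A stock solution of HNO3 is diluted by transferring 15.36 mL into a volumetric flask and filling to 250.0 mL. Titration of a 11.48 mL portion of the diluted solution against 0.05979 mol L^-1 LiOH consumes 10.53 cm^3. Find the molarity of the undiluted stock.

n(LiOH) = 0.05979 x 0.01053 = 0.0006296 mol.
n(HNO3) in the aliquot = 0.0006296 mol.
[diluted HNO3] = 0.0006296 / 0.01148 = 0.05484 M.
Dilution factor = 250.0/15.36 = 16.28, so [stock] = 0.05484 x 16.28 = 0.893 M.

0.893 M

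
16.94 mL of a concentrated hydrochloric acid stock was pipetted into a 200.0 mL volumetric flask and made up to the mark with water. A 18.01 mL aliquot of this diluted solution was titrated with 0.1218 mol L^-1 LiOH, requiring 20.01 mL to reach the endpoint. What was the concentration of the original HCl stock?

1.60 M

n(LiOH) = 0.1218 x 0.02001 = 0.002437 mol.
n(HCl) in the aliquot = 0.002437 mol.
[diluted HCl] = 0.002437 / 0.01801 = 0.1353 M.
Dilution factor = 200.0/16.94 = 11.81, so [stock] = 0.1353 x 11.81 = 1.60 M.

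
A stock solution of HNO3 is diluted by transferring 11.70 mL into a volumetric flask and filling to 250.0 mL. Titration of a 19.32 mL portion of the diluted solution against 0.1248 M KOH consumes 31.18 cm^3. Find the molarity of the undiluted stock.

n(KOH) = 0.1248 x 0.03118 = 0.003891 mol.
n(HNO3) in the aliquot = 0.003891 mol.
[diluted HNO3] = 0.003891 / 0.01932 = 0.2014 M.
Dilution factor = 250.0/11.70 = 21.37, so [stock] = 0.2014 x 21.37 = 4.30 M.

4.30 M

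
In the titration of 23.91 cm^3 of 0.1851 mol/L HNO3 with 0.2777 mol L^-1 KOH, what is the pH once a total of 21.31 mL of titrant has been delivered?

12.52

n(acid) = 0.1851 x 0.02391 = 0.004426 mol; n(KOH) added = 0.2777 x 0.02131 = 0.005918 mol.
Base is in excess by 0.005918 - 0.004426 = 0.001492 mol in a total volume of 0.04522 L.
[OH^-] = 0.001492/0.04522 = 0.03300 M, so pOH = 1.48 and pH = 14.00 - 1.48 = 12.52.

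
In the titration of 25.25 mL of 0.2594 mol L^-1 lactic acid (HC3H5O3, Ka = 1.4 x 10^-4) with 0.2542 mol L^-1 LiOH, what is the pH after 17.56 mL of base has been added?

Initial n(HC3H5O3) = 0.2594 x 0.02525 = 0.006550 mol.
n(LiOH) added = 0.2542 x 0.01756 = 0.004464 mol, converting that many moles of HC3H5O3 to C3H5O3-.
Remaining n(HC3H5O3) = 0.002086 mol; n(C3H5O3-) = 0.004464 mol.
By Henderson-Hasselbalch, pH = pKa + log([A^-]/[HA]) = 3.85 + log(0.004464/0.002086) = 3.85 + (+0.33) = 4.18.

4.18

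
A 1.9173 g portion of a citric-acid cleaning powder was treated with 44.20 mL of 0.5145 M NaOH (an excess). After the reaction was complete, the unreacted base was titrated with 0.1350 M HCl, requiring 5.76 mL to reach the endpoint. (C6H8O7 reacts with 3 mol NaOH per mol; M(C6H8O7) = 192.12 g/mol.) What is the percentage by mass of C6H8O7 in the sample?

73.4%

Total n(NaOH) added = 0.5145 x 0.04420 = 0.02274 mol.
n(HCl) used = 0.1350 x 0.005760 = 0.0007776 mol, which equals the excess n(NaOH).
So n(NaOH) consumed by the sample = 0.02274 - 0.0007776 = 0.02196 mol.
n(C6H8O7) = 0.02196 / 3 = 0.007321 mol.
mass C6H8O7 = 0.007321 x 192.12 = 1.407 g, so %C6H8O7 = 1.407/1.9173 x 100 = 73.4%.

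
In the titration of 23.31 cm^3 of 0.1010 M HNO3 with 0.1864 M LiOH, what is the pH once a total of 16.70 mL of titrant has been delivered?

12.28

n(acid) = 0.1010 x 0.02331 = 0.002354 mol; n(LiOH) added = 0.1864 x 0.01670 = 0.003113 mol.
Base is in excess by 0.003113 - 0.002354 = 0.0007586 mol in a total volume of 0.04001 L.
[OH^-] = 0.0007586/0.04001 = 0.01896 M, so pOH = 1.72 and pH = 14.00 - 1.72 = 12.28.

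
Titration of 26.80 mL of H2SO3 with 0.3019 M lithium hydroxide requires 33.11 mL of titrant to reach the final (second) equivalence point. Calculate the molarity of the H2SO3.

n(LiOH) = 0.3019 x 0.03311 = 0.009996 mol.
At the final (second) equivalence point, 2 mol OH^- react per mol H2SO3, so n(H2SO3) = 0.009996 / 2 = 0.004998 mol.
[H2SO3] = 0.004998 / 0.02680 L = 0.186 M.

0.186 M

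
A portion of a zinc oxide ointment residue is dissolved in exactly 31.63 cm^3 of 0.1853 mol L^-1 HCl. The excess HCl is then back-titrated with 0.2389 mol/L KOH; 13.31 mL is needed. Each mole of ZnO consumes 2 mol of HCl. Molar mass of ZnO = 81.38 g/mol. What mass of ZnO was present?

Total n(HCl) added = 0.1853 x 0.03163 = 0.005861 mol.
n(KOH) used = 0.2389 x 0.01331 = 0.003180 mol, which equals the excess n(HCl).
So n(HCl) consumed by the sample = 0.005861 - 0.003180 = 0.002681 mol.
n(ZnO) = 0.002681 / 2 = 0.001341 mol.
mass = 0.001341 mol x 81.38 g/mol = 0.109 g.

0.109 g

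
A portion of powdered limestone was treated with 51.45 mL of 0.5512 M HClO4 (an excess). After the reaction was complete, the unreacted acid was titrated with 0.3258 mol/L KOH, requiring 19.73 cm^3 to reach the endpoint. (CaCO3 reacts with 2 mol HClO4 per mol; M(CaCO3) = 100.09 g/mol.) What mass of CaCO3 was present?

1.10 g

Total n(HClO4) added = 0.5512 x 0.05145 = 0.02836 mol.
n(KOH) used = 0.3258 x 0.01973 = 0.006428 mol, which equals the excess n(HClO4).
So n(HClO4) consumed by the sample = 0.02836 - 0.006428 = 0.02193 mol.
n(CaCO3) = 0.02193 / 2 = 0.01097 mol.
mass = 0.01097 mol x 100.09 g/mol = 1.10 g.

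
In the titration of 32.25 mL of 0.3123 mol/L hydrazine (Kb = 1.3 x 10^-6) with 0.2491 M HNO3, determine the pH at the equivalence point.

4.49

n(N2H4) = 0.3123 x 0.03225 = 0.01007 mol; V(HNO3) at equivalence = 0.01007/0.2491 = 0.04043 L.
At equivalence the base is fully converted to N2H5+; total volume = 0.07268 L, so [N2H5+] = 0.01007/0.07268 = 0.1386 M.
Ka(N2H5+) = Kw/Kb = 1.0e-14 / 1.3 x 10^-6 = 7.69e-9.
[H^+] = sqrt(Ka x [N2H5+]) = sqrt(7.69e-9 x 0.1386) = 3.26e-5 M.
pH = -log(3.26e-5) = 4.49.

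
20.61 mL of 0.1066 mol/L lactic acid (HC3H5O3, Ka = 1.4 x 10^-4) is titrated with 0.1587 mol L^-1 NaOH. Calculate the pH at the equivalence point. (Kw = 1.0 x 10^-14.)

8.33

n(HC3H5O3) = 0.1066 x 0.02061 = 0.002197 mol; V(NaOH) at equivalence = 0.002197/0.1587 = 0.01384 L.
At equivalence all the acid is converted to C3H5O3-; total volume = 0.02061 + 0.01384 = 0.03445 L, so [C3H5O3-] = 0.002197/0.03445 = 0.06377 M.
Kb = Kw/Ka = 1.0e-14 / 1.4 x 10^-4 = 7.14e-11.
[OH^-] = sqrt(Kb x [C3H5O3-]) = sqrt(7.14e-11 x 0.06377) = 2.13e-6 M.
pOH = 5.67, so pH = 14.00 - 5.67 = 8.33.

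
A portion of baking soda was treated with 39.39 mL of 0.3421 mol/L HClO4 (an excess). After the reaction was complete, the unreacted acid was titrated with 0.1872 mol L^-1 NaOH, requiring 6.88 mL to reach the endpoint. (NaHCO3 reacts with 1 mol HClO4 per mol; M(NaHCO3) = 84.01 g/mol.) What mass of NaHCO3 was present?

Total n(HClO4) added = 0.3421 x 0.03939 = 0.01348 mol.
n(NaOH) used = 0.1872 x 0.006880 = 0.001288 mol, which equals the excess n(HClO4).
So n(HClO4) consumed by the sample = 0.01348 - 0.001288 = 0.01219 mol.
n(NaHCO3) = 0.01219 / 1 = 0.01219 mol.
mass = 0.01219 mol x 84.01 g/mol = 1.02 g.

1.02 g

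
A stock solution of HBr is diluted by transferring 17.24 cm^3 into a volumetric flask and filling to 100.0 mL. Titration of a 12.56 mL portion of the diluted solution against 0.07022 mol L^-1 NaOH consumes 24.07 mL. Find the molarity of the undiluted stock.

0.781 M

n(NaOH) = 0.07022 x 0.02407 = 0.001690 mol.
n(HBr) in the aliquot = 0.001690 mol.
[diluted HBr] = 0.001690 / 0.01256 = 0.1346 M.
Dilution factor = 100.0/17.24 = 5.800, so [stock] = 0.1346 x 5.800 = 0.781 M.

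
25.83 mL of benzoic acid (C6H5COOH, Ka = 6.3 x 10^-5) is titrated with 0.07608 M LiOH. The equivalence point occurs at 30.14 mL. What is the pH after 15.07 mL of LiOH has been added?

15.07 mL is exactly half the equivalence volume (30.14/2), i.e. the half-equivalence point.
There, n(HA) = n(A^-), so pH = pKa = -log(6.3 x 10^-5) = 4.20.

4.20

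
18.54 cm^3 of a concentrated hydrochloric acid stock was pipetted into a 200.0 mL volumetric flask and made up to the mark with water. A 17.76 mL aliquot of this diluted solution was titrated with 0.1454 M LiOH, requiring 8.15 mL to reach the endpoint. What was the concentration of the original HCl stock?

n(LiOH) = 0.1454 x 0.008150 = 0.001185 mol.
n(HCl) in the aliquot = 0.001185 mol.
[diluted HCl] = 0.001185 / 0.01776 = 0.06672 M.
Dilution factor = 200.0/18.54 = 10.79, so [stock] = 0.06672 x 10.79 = 0.720 M.

0.720 M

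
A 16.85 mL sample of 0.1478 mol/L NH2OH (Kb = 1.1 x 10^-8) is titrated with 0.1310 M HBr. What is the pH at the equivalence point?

3.60

n(NH2OH) = 0.1478 x 0.01685 = 0.002490 mol; V(HBr) at equivalence = 0.002490/0.1310 = 0.01901 L.
At equivalence the base is fully converted to NH3OH+; total volume = 0.03586 L, so [NH3OH+] = 0.002490/0.03586 = 0.06945 M.
Ka(NH3OH+) = Kw/Kb = 1.0e-14 / 1.1 x 10^-8 = 9.09e-7.
[H^+] = sqrt(Ka x [NH3OH+]) = sqrt(9.09e-7 x 0.06945) = 0.000251 M.
pH = -log(0.000251) = 3.60.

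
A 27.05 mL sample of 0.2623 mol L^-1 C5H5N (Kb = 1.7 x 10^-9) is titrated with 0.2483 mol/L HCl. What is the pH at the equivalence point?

3.06

n(C5H5N) = 0.2623 x 0.02705 = 0.007095 mol; V(HCl) at equivalence = 0.007095/0.2483 = 0.02858 L.
At equivalence the base is fully converted to C5H5NH+; total volume = 0.05563 L, so [C5H5NH+] = 0.007095/0.05563 = 0.1276 M.
Ka(C5H5NH+) = Kw/Kb = 1.0e-14 / 1.7 x 10^-9 = 5.88e-6.
[H^+] = sqrt(Ka x [C5H5NH+]) = sqrt(5.88e-6 x 0.1276) = 0.000866 M.
pH = -log(0.000866) = 3.06.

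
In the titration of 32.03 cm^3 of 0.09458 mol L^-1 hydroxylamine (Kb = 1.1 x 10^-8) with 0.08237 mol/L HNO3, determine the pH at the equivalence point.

3.70

n(NH2OH) = 0.09458 x 0.03203 = 0.003029 mol; V(HNO3) at equivalence = 0.003029/0.08237 = 0.03678 L.
At equivalence the base is fully converted to NH3OH+; total volume = 0.06881 L, so [NH3OH+] = 0.003029/0.06881 = 0.04403 M.
Ka(NH3OH+) = Kw/Kb = 1.0e-14 / 1.1 x 10^-8 = 9.09e-7.
[H^+] = sqrt(Ka x [NH3OH+]) = sqrt(9.09e-7 x 0.04403) = 0.000200 M.
pH = -log(0.000200) = 3.70.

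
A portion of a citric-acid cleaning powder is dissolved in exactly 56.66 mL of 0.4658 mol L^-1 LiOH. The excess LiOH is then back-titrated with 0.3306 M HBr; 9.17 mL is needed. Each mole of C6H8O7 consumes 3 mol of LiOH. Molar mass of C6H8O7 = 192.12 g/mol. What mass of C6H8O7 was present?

1.50 g

Total n(LiOH) added = 0.4658 x 0.05666 = 0.02639 mol.
n(HBr) used = 0.3306 x 0.009170 = 0.003032 mol, which equals the excess n(LiOH).
So n(LiOH) consumed by the sample = 0.02639 - 0.003032 = 0.02336 mol.
n(C6H8O7) = 0.02336 / 3 = 0.007787 mol.
mass = 0.007787 mol x 192.12 g/mol = 1.50 g.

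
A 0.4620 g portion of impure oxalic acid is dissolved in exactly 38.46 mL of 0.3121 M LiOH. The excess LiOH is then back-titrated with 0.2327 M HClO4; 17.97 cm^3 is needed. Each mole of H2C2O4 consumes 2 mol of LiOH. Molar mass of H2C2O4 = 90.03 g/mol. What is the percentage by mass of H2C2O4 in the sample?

76.2%

Total n(LiOH) added = 0.3121 x 0.03846 = 0.01200 mol.
n(HClO4) used = 0.2327 x 0.01797 = 0.004182 mol, which equals the excess n(LiOH).
So n(LiOH) consumed by the sample = 0.01200 - 0.004182 = 0.007822 mol.
n(H2C2O4) = 0.007822 / 2 = 0.003911 mol.
mass H2C2O4 = 0.003911 x 90.03 = 0.3521 g, so %H2C2O4 = 0.3521/0.4620 x 100 = 76.2%.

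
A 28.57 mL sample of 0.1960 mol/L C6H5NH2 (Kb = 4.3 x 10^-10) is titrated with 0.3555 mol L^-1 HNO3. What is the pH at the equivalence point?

2.77

n(C6H5NH2) = 0.1960 x 0.02857 = 0.005600 mol; V(HNO3) at equivalence = 0.005600/0.3555 = 0.01575 L.
At equivalence the base is fully converted to C6H5NH3+; total volume = 0.04432 L, so [C6H5NH3+] = 0.005600/0.04432 = 0.1263 M.
Ka(C6H5NH3+) = Kw/Kb = 1.0e-14 / 4.3 x 10^-10 = 2.33e-5.
[H^+] = sqrt(Ka x [C6H5NH3+]) = sqrt(2.33e-5 x 0.1263) = 0.00171 M.
pH = -log(0.00171) = 2.77.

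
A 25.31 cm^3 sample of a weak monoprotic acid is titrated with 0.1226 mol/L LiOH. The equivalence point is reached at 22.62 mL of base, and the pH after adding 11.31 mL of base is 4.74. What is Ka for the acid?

1.8 x 10^-5

11.31 mL is half of the equivalence volume, so this is the half-equivalence point where [HA] = [A^-].
At half-equivalence pH = pKa, so pKa = 4.74.
Ka = 10^(-4.74) = 1.8 x 10^-5.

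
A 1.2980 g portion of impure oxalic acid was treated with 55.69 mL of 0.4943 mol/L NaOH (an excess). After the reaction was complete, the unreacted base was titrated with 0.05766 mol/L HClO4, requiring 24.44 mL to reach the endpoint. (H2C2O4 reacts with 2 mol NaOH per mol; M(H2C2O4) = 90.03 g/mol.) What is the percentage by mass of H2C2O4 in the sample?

Total n(NaOH) added = 0.4943 x 0.05569 = 0.02753 mol.
n(HClO4) used = 0.05766 x 0.02444 = 0.001409 mol, which equals the excess n(NaOH).
So n(NaOH) consumed by the sample = 0.02753 - 0.001409 = 0.02612 mol.
n(H2C2O4) = 0.02612 / 2 = 0.01306 mol.
mass H2C2O4 = 0.01306 x 90.03 = 1.176 g, so %H2C2O4 = 1.176/1.2980 x 100 = 90.6%.

90.6%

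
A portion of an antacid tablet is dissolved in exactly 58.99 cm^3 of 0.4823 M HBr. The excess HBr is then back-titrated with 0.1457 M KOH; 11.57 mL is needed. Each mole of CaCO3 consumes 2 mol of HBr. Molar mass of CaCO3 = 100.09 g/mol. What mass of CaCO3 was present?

Total n(HBr) added = 0.4823 x 0.05899 = 0.02845 mol.
n(KOH) used = 0.1457 x 0.01157 = 0.001686 mol, which equals the excess n(HBr).
So n(HBr) consumed by the sample = 0.02845 - 0.001686 = 0.02677 mol.
n(CaCO3) = 0.02677 / 2 = 0.01338 mol.
mass = 0.01338 mol x 100.09 g/mol = 1.34 g.

1.34 g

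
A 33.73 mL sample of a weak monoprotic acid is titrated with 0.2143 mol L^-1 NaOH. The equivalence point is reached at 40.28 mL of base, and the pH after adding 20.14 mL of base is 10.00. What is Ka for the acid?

20.14 mL is half of the equivalence volume, so this is the half-equivalence point where [HA] = [A^-].
At half-equivalence pH = pKa, so pKa = 10.00.
Ka = 10^(-10.00) = 1.0 x 10^-10.

1.0 x 10^-10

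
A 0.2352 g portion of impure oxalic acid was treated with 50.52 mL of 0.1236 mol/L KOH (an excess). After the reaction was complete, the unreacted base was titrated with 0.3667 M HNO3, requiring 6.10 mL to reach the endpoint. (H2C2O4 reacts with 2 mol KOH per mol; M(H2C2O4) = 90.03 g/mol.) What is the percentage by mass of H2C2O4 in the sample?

Total n(KOH) added = 0.1236 x 0.05052 = 0.006244 mol.
n(HNO3) used = 0.3667 x 0.006100 = 0.002237 mol, which equals the excess n(KOH).
So n(KOH) consumed by the sample = 0.006244 - 0.002237 = 0.004007 mol.
n(H2C2O4) = 0.004007 / 2 = 0.002004 mol.
mass H2C2O4 = 0.002004 x 90.03 = 0.1804 g, so %H2C2O4 = 0.1804/0.2352 x 100 = 76.7%.

76.7%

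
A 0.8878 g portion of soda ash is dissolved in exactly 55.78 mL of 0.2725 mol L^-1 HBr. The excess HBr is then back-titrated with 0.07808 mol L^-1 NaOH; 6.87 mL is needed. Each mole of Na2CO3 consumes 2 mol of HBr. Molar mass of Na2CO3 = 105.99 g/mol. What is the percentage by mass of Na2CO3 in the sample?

87.5%

Total n(HBr) added = 0.2725 x 0.05578 = 0.01520 mol.
n(NaOH) used = 0.07808 x 0.006870 = 0.0005364 mol, which equals the excess n(HBr).
So n(HBr) consumed by the sample = 0.01520 - 0.0005364 = 0.01466 mol.
n(Na2CO3) = 0.01466 / 2 = 0.007332 mol.
mass Na2CO3 = 0.007332 x 105.99 = 0.7771 g, so %Na2CO3 = 0.7771/0.8878 x 100 = 87.5%.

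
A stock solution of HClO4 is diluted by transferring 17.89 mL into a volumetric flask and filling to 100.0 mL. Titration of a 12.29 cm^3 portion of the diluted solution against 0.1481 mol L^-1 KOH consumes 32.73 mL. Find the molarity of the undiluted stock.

n(KOH) = 0.1481 x 0.03273 = 0.004847 mol.
n(HClO4) in the aliquot = 0.004847 mol.
[diluted HClO4] = 0.004847 / 0.01229 = 0.3944 M.
Dilution factor = 100.0/17.89 = 5.590, so [stock] = 0.3944 x 5.590 = 2.20 M.

2.20 M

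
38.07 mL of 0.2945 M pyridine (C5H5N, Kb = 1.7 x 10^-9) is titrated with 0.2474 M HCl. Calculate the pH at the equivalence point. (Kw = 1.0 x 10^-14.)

3.05

n(C5H5N) = 0.2945 x 0.03807 = 0.01121 mol; V(HCl) at equivalence = 0.01121/0.2474 = 0.04532 L.
At equivalence the base is fully converted to C5H5NH+; total volume = 0.08339 L, so [C5H5NH+] = 0.01121/0.08339 = 0.1345 M.
Ka(C5H5NH+) = Kw/Kb = 1.0e-14 / 1.7 x 10^-9 = 5.88e-6.
[H^+] = sqrt(Ka x [C5H5NH+]) = sqrt(5.88e-6 x 0.1345) = 0.000889 M.
pH = -log(0.000889) = 3.05.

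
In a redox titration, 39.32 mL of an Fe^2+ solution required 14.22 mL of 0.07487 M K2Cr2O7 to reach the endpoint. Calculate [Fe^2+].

0.162 M

n(K2Cr2O7) = 0.07487 x 0.01422 = 0.001065 mol.
From the balanced equation, 1 mol K2Cr2O7 reacts with 6 mol Fe^2+, so n(Fe^2+) = 0.001065 x 6/1 = 0.006388 mol.
[Fe^2+] = 0.006388 / 0.03932 L = 0.162 M.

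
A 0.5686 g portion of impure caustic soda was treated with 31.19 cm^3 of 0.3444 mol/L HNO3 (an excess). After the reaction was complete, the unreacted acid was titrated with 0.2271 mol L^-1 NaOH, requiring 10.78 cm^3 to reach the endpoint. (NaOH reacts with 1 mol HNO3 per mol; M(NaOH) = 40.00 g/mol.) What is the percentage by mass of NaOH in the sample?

Total n(HNO3) added = 0.3444 x 0.03119 = 0.01074 mol.
n(NaOH) used = 0.2271 x 0.01078 = 0.002448 mol, which equals the excess n(HNO3).
So n(HNO3) consumed by the sample = 0.01074 - 0.002448 = 0.008294 mol.
n(NaOH) = 0.008294 / 1 = 0.008294 mol.
mass NaOH = 0.008294 x 40.00 = 0.3317 g, so %NaOH = 0.3317/0.5686 x 100 = 58.3%.

58.3%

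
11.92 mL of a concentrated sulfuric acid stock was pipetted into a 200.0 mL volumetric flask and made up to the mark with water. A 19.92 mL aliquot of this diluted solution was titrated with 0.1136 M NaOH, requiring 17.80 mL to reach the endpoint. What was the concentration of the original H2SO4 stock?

0.852 M

n(NaOH) = 0.1136 x 0.01780 = 0.002022 mol.
n(H2SO4) in the aliquot = 0.002022 x 1/2 = 0.001011 mol.
[diluted H2SO4] = 0.001011 / 0.01992 = 0.05076 M.
Dilution factor = 200.0/11.92 = 16.78, so [stock] = 0.05076 x 16.78 = 0.852 M.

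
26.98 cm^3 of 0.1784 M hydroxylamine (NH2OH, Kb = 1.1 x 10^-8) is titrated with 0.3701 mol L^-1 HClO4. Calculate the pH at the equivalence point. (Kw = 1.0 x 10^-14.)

n(NH2OH) = 0.1784 x 0.02698 = 0.004813 mol; V(HClO4) at equivalence = 0.004813/0.3701 = 0.01301 L.
At equivalence the base is fully converted to NH3OH+; total volume = 0.03999 L, so [NH3OH+] = 0.004813/0.03999 = 0.1204 M.
Ka(NH3OH+) = Kw/Kb = 1.0e-14 / 1.1 x 10^-8 = 9.09e-7.
[H^+] = sqrt(Ka x [NH3OH+]) = sqrt(9.09e-7 x 0.1204) = 0.000331 M.
pH = -log(0.000331) = 3.48.

3.48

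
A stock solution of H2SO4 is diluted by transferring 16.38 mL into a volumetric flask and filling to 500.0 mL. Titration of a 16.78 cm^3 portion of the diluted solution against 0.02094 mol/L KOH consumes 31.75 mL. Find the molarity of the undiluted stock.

0.605 M

n(KOH) = 0.02094 x 0.03175 = 0.0006648 mol.
n(H2SO4) in the aliquot = 0.0006648 x 1/2 = 0.0003324 mol.
[diluted H2SO4] = 0.0003324 / 0.01678 = 0.01981 M.
Dilution factor = 500.0/16.38 = 30.53, so [stock] = 0.01981 x 30.53 = 0.605 M.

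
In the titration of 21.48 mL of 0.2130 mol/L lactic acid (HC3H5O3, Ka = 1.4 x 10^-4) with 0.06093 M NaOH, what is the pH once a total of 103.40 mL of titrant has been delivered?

12.14

n(acid) = 0.2130 x 0.02148 = 0.004575 mol; n(NaOH) added = 0.06093 x 0.1034 = 0.006300 mol.
Base is in excess by 0.006300 - 0.004575 = 0.001725 mol in a total volume of 0.1249 L.
[OH^-] = 0.001725/0.1249 = 0.01381 M, so pOH = 1.86 and pH = 14.00 - 1.86 = 12.14.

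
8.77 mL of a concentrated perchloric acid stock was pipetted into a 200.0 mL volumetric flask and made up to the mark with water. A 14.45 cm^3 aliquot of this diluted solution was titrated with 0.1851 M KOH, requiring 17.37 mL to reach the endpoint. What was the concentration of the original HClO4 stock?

n(KOH) = 0.1851 x 0.01737 = 0.003215 mol.
n(HClO4) in the aliquot = 0.003215 mol.
[diluted HClO4] = 0.003215 / 0.01445 = 0.2225 M.
Dilution factor = 200.0/8.770 = 22.81, so [stock] = 0.2225 x 22.81 = 5.07 M.

5.07 M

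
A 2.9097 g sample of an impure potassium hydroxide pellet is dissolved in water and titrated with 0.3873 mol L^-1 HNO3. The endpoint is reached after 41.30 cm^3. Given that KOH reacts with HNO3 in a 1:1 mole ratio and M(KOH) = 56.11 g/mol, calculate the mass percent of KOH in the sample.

n(HNO3) = 0.3873 x 0.04130 = 0.01600 mol.
n(KOH) = 0.01600 / 1 = 0.01600 mol.
mass of KOH = 0.01600 x 56.11 = 0.8975 g.
% purity = 0.8975 / 2.9097 x 100 = 30.8%.

30.8%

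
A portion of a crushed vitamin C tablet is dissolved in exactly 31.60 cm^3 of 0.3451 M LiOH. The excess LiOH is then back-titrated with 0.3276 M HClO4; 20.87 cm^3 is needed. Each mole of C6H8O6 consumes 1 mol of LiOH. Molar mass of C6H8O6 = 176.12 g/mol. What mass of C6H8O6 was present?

0.716 g

Total n(LiOH) added = 0.3451 x 0.03160 = 0.01091 mol.
n(HClO4) used = 0.3276 x 0.02087 = 0.006837 mol, which equals the excess n(LiOH).
So n(LiOH) consumed by the sample = 0.01091 - 0.006837 = 0.004068 mol.
n(C6H8O6) = 0.004068 / 1 = 0.004068 mol.
mass = 0.004068 mol x 176.12 g/mol = 0.716 g.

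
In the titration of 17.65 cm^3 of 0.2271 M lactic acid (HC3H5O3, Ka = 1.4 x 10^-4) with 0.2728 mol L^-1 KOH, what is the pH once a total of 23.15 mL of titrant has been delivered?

12.75

n(acid) = 0.2271 x 0.01765 = 0.004008 mol; n(KOH) added = 0.2728 x 0.02315 = 0.006315 mol.
Base is in excess by 0.006315 - 0.004008 = 0.002307 mol in a total volume of 0.04080 L.
[OH^-] = 0.002307/0.04080 = 0.05654 M, so pOH = 1.25 and pH = 14.00 - 1.25 = 12.75.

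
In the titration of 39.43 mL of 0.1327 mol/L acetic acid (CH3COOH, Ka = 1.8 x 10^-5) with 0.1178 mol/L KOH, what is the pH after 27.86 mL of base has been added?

4.97

Initial n(CH3COOH) = 0.1327 x 0.03943 = 0.005232 mol.
n(KOH) added = 0.1178 x 0.02786 = 0.003282 mol, converting that many moles of CH3COOH to CH3COO-.
Remaining n(CH3COOH) = 0.001950 mol; n(CH3COO-) = 0.003282 mol.
By Henderson-Hasselbalch, pH = pKa + log([A^-]/[HA]) = 4.74 + log(0.003282/0.001950) = 4.74 + (+0.23) = 4.97.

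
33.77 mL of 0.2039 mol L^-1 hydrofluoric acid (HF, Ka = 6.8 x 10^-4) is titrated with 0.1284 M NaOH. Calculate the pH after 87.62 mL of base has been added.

n(acid) = 0.2039 x 0.03377 = 0.006886 mol; n(NaOH) added = 0.1284 x 0.08762 = 0.01125 mol.
Base is in excess by 0.01125 - 0.006886 = 0.004365 mol in a total volume of 0.1214 L.
[OH^-] = 0.004365/0.1214 = 0.03596 M, so pOH = 1.44 and pH = 14.00 - 1.44 = 12.56.

12.56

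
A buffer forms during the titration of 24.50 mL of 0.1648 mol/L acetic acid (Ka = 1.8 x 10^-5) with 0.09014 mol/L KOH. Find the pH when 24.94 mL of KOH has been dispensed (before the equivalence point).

Initial n(CH3COOH) = 0.1648 x 0.02450 = 0.004038 mol.
n(KOH) added = 0.09014 x 0.02494 = 0.002248 mol, converting that many moles of CH3COOH to CH3COO-.
Remaining n(CH3COOH) = 0.001790 mol; n(CH3COO-) = 0.002248 mol.
By Henderson-Hasselbalch, pH = pKa + log([A^-]/[HA]) = 4.74 + log(0.002248/0.001790) = 4.74 + (+0.10) = 4.84.

4.84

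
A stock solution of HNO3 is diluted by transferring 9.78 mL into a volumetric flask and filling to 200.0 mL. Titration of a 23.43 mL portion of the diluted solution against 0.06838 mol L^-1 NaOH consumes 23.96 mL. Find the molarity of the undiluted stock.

n(NaOH) = 0.06838 x 0.02396 = 0.001638 mol.
n(HNO3) in the aliquot = 0.001638 mol.
[diluted HNO3] = 0.001638 / 0.02343 = 0.06993 M.
Dilution factor = 200.0/9.780 = 20.45, so [stock] = 0.06993 x 20.45 = 1.43 M.

1.43 M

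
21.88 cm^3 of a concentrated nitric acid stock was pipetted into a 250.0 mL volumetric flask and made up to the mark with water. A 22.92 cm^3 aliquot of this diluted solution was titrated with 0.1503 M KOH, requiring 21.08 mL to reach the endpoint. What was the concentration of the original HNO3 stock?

1.58 M

n(KOH) = 0.1503 x 0.02108 = 0.003168 mol.
n(HNO3) in the aliquot = 0.003168 mol.
[diluted HNO3] = 0.003168 / 0.02292 = 0.1382 M.
Dilution factor = 250.0/21.88 = 11.43, so [stock] = 0.1382 x 11.43 = 1.58 M.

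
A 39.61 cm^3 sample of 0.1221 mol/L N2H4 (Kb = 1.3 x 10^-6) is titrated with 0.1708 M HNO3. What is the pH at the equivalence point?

4.63

n(N2H4) = 0.1221 x 0.03961 = 0.004836 mol; V(HNO3) at equivalence = 0.004836/0.1708 = 0.02832 L.
At equivalence the base is fully converted to N2H5+; total volume = 0.06793 L, so [N2H5+] = 0.004836/0.06793 = 0.07120 M.
Ka(N2H5+) = Kw/Kb = 1.0e-14 / 1.3 x 10^-6 = 7.69e-9.
[H^+] = sqrt(Ka x [N2H5+]) = sqrt(7.69e-9 x 0.07120) = 2.34e-5 M.
pH = -log(2.34e-5) = 4.63.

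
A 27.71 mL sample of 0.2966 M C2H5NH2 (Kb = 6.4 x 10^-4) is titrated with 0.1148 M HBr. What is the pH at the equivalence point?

n(C2H5NH2) = 0.2966 x 0.02771 = 0.008219 mol; V(HBr) at equivalence = 0.008219/0.1148 = 0.07159 L.
At equivalence the base is fully converted to C2H5NH3+; total volume = 0.09930 L, so [C2H5NH3+] = 0.008219/0.09930 = 0.08277 M.
Ka(C2H5NH3+) = Kw/Kb = 1.0e-14 / 6.4 x 10^-4 = 1.56e-11.
[H^+] = sqrt(Ka x [C2H5NH3+]) = sqrt(1.56e-11 x 0.08277) = 1.14e-6 M.
pH = -log(1.14e-6) = 5.94.

5.94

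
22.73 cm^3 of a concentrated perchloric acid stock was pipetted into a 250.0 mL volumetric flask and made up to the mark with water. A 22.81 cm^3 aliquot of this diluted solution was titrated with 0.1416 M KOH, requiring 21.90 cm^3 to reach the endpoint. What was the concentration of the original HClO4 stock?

1.50 M

n(KOH) = 0.1416 x 0.02190 = 0.003101 mol.
n(HClO4) in the aliquot = 0.003101 mol.
[diluted HClO4] = 0.003101 / 0.02281 = 0.1360 M.
Dilution factor = 250.0/22.73 = 11.00, so [stock] = 0.1360 x 11.00 = 1.50 M.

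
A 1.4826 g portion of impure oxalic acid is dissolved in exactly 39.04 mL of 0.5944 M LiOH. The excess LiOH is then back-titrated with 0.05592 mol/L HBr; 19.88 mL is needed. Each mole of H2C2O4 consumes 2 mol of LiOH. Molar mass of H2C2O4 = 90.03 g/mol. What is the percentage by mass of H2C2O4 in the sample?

67.1%

Total n(LiOH) added = 0.5944 x 0.03904 = 0.02321 mol.
n(HBr) used = 0.05592 x 0.01988 = 0.001112 mol, which equals the excess n(LiOH).
So n(LiOH) consumed by the sample = 0.02321 - 0.001112 = 0.02209 mol.
n(H2C2O4) = 0.02209 / 2 = 0.01105 mol.
mass H2C2O4 = 0.01105 x 90.03 = 0.9945 g, so %H2C2O4 = 0.9945/1.4826 x 100 = 67.1%.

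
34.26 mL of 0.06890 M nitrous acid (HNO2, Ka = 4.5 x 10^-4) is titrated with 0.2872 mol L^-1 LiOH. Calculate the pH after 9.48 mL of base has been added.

n(acid) = 0.06890 x 0.03426 = 0.002361 mol; n(LiOH) added = 0.2872 x 0.009480 = 0.002723 mol.
Base is in excess by 0.002723 - 0.002361 = 0.0003621 mol in a total volume of 0.04374 L.
[OH^-] = 0.0003621/0.04374 = 0.008279 M, so pOH = 2.08 and pH = 14.00 - 2.08 = 11.92.

11.92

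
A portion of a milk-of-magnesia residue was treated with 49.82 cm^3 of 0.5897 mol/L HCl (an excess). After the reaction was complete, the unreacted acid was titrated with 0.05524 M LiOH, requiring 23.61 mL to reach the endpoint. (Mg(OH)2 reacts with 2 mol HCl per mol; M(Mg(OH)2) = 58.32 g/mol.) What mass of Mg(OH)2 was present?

Total n(HCl) added = 0.5897 x 0.04982 = 0.02938 mol.
n(LiOH) used = 0.05524 x 0.02361 = 0.001304 mol, which equals the excess n(HCl).
So n(HCl) consumed by the sample = 0.02938 - 0.001304 = 0.02807 mol.
n(Mg(OH)2) = 0.02807 / 2 = 0.01404 mol.
mass = 0.01404 mol x 58.32 g/mol = 0.819 g.

0.819 g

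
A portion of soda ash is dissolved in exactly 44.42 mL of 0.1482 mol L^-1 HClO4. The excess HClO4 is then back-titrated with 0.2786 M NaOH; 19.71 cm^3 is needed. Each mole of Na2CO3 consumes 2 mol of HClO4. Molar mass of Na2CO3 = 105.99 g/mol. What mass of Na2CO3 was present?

0.0579 g

Total n(HClO4) added = 0.1482 x 0.04442 = 0.006583 mol.
n(NaOH) used = 0.2786 x 0.01971 = 0.005491 mol, which equals the excess n(HClO4).
So n(HClO4) consumed by the sample = 0.006583 - 0.005491 = 0.001092 mol.
n(Na2CO3) = 0.001092 / 2 = 0.0005459 mol.
mass = 0.0005459 mol x 105.99 g/mol = 0.0579 g.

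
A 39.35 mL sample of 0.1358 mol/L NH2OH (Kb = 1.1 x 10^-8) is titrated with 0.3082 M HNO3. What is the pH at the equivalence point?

n(NH2OH) = 0.1358 x 0.03935 = 0.005344 mol; V(HNO3) at equivalence = 0.005344/0.3082 = 0.01734 L.
At equivalence the base is fully converted to NH3OH+; total volume = 0.05669 L, so [NH3OH+] = 0.005344/0.05669 = 0.09426 M.
Ka(NH3OH+) = Kw/Kb = 1.0e-14 / 1.1 x 10^-8 = 9.09e-7.
[H^+] = sqrt(Ka x [NH3OH+]) = sqrt(9.09e-7 x 0.09426) = 0.000293 M.
pH = -log(0.000293) = 3.53.

3.53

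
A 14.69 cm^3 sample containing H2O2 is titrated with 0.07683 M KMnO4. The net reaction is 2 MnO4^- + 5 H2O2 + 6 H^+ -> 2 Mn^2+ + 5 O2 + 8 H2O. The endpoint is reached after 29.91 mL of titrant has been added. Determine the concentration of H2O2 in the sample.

n(KMnO4) = 0.07683 x 0.02991 = 0.002298 mol.
From the balanced equation, 2 mol KMnO4 reacts with 5 mol H2O2, so n(H2O2) = 0.002298 x 5/2 = 0.005745 mol.
[H2O2] = 0.005745 / 0.01469 L = 0.391 M.

0.391 M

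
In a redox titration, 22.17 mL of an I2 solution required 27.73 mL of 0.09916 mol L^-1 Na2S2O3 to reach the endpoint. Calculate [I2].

0.0620 M

n(Na2S2O3) = 0.09916 x 0.02773 = 0.002750 mol.
From the balanced equation, 2 mol Na2S2O3 reacts with 1 mol I2, so n(I2) = 0.002750 x 1/2 = 0.001375 mol.
[I2] = 0.001375 / 0.02217 L = 0.0620 M.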